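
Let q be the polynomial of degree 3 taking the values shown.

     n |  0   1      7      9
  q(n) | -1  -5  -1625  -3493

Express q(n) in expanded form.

Write q(n) = an^3 + bn^2 + cn + d. Substituting each data point gives a linear system:
  d = -1
  a + b + c + d = -5
  343a + 49b + 7c + d = -1625
  729a + 81b + 9c + d = -3493
Solving the system yields a = -5, b = 2, c = -1, d = -1.
So q(n) = -5n^3 + 2n^2 - n - 1.
Check: q(0) = -1. ✓

q(n) = -5n^3 + 2n^2 - n - 1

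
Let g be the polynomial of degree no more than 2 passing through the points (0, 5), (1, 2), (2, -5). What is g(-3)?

-10

Write g(n) = an^2 + bn + c. Substituting each data point gives a linear system:
  c = 5
  a + b + c = 2
  4a + 2b + c = -5
Solving the system yields a = -2, b = -1, c = 5.
So g(n) = -2n² - n + 5.
Then g(-3) = -10.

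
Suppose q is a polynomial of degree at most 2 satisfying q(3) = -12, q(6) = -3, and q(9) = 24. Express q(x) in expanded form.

q(x) = x^2 - 6x - 3

Using the Lagrange interpolation formula with nodes 3, 6, 9:
  L_0(x) = (x - 6)(x - 9) / 18
  L_1(x) = (x - 3)(x - 9) / -9
  L_2(x) = (x - 3)(x - 6) / 18
Then q(x) = -12·L_0(x) - 3·L_1(x) + 24·L_2(x).
Expanding and collecting terms gives q(x) = x^2 - 6x - 3.
Check: q(3) = -12. ✓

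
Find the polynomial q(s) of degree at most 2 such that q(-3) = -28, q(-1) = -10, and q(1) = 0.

q(s) = -s^2 + 5s - 4

Using the Lagrange interpolation formula with nodes -3, -1, 1:
  L_0(s) = (s + 1)(s - 1) / 8
  L_1(s) = (s + 3)(s - 1) / -4
  L_2(s) = (s + 3)(s + 1) / 8
Then q(s) = -28·L_0(s) - 10·L_1(s) + 0·L_2(s).
Expanding and collecting terms gives q(s) = -s^2 + 5s - 4.
Check: q(-1) = -10. ✓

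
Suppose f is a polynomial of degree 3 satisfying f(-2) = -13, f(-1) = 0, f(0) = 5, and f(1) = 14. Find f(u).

Using the Lagrange interpolation formula with nodes -2, -1, 0, 1:
  L_0(u) = (u + 1)u(u - 1) / -6
  L_1(u) = (u + 2)u(u - 1) / 2
  L_2(u) = (u + 2)(u + 1)(u - 1) / -2
  L_3(u) = (u + 2)(u + 1)u / 6
Then f(u) = -13·L_0(u) + 0·L_1(u) + 5·L_2(u) + 14·L_3(u).
Expanding and collecting terms gives f(u) = 2u^3 + 2u^2 + 5u + 5.
Check: f(-2) = -13. ✓

f(u) = 2u^3 + 2u^2 + 5u + 5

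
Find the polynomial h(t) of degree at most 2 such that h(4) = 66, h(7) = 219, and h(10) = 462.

h(t) = 5t^2 - 4t + 2

Write h(t) = at^2 + bt + c. Substituting each data point gives a linear system:
  16a + 4b + c = 66
  49a + 7b + c = 219
  100a + 10b + c = 462
Solving the system yields a = 5, b = -4, c = 2.
So h(t) = 5t² - 4t + 2.
Check: h(7) = 219. ✓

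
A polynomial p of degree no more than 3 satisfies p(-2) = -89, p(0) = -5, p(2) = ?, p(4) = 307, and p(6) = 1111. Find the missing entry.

31

On equispaced nodes a degree-3 polynomial has vanishing fourth forward difference, so
  p(-2) - 4·p(0) + 6·p(2) - 4·p(4) + p(6) = 0.
Substituting the known values and solving for p(2):
  6·p(2) = 186
  p(2) = 31.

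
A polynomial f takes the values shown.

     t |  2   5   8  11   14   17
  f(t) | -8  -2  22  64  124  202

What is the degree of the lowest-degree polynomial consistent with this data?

Forward differences of the values at t = 2, 5, 8, 11, 14, 17:
  f  : -8  -2  22  64  124  202
  Δ  : 6  24  42  60  78
  Δ^2: 18  18  18  18
  Δ^3: 0  0  0
  Δ^4: 0  0
  Δ^5: 0
The second differences are constant (18) and nonzero, while all higher differences vanish, so the minimal degree is 2.

2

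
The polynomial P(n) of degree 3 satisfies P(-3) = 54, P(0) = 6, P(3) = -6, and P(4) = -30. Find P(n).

Using the Lagrange interpolation formula with nodes -3, 0, 3, 4:
  L_0(n) = n(n - 3)(n - 4) / -126
  L_1(n) = (n + 3)(n - 3)(n - 4) / 36
  L_2(n) = (n + 3)n(n - 4) / -18
  L_3(n) = (n + 3)n(n - 3) / 28
Then P(n) = 54·L_0(n) + 6·L_1(n) - 6·L_2(n) - 30·L_3(n).
Expanding and collecting terms gives P(n) = -n³ + 2n² - n + 6.
Check: P(-3) = 54. ✓

P(n) = -n^3 + 2n^2 - n + 6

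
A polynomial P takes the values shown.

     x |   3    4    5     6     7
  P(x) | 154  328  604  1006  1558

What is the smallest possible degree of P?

3

Forward differences of the values at x = 3, 4, 5, 6, 7:
  P  : 154  328  604  1006  1558
  Δ  : 174  276  402  552
  Δ^2: 102  126  150
  Δ^3: 24  24
  Δ^4: 0
The third differences are constant (24) and nonzero, while all higher differences vanish, so the minimal degree is 3.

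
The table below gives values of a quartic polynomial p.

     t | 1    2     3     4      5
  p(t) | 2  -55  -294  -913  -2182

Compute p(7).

Using the Lagrange interpolation formula with nodes 1, 2, 3, 4, 5:
  L_0(t) = (t - 2)(t - 3)(t - 4)(t - 5) / 24
  L_1(t) = (t - 1)(t - 3)(t - 4)(t - 5) / -6
  L_2(t) = (t - 1)(t - 2)(t - 4)(t - 5) / 4
  L_3(t) = (t - 1)(t - 2)(t - 3)(t - 5) / -6
  L_4(t) = (t - 1)(t - 2)(t - 3)(t - 4) / 24
Then p(t) = 2·L_0(t) - 55·L_1(t) - 294·L_2(t) - 913·L_3(t) - 2182·L_4(t).
Expanding and collecting terms gives p(t) = -3t^4 - 3t^3 + 2t^2 + 3t + 3.
Evaluating at t = 7: p(7) = -8110.

-8110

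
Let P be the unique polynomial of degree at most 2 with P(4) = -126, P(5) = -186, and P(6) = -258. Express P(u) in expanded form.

Write P(u) = au^2 + bu + c. Substituting each data point gives a linear system:
  16a + 4b + c = -126
  25a + 5b + c = -186
  36a + 6b + c = -258
Solving the system yields a = -6, b = -6, c = -6.
So P(u) = -6u^2 - 6u - 6.
Check: P(6) = -258. ✓

P(u) = -6u^2 - 6u - 6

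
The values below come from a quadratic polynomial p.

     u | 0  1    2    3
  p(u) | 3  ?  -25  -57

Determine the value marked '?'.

-5

On equispaced nodes a degree-2 polynomial has vanishing third forward difference, so
  - p(0) + 3·p(1) - 3·p(2) + p(3) = 0.
Substituting the known values and solving for p(1):
  3·p(1) = -15
  p(1) = -5.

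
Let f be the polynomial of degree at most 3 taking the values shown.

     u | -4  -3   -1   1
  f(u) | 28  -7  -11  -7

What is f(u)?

f(u) = -2u^3 - 5u^2 + 4u - 4

Using the Lagrange interpolation formula with nodes -4, -3, -1, 1:
  L_0(u) = (u + 3)(u + 1)(u - 1) / -15
  L_1(u) = (u + 4)(u + 1)(u - 1) / 8
  L_2(u) = (u + 4)(u + 3)(u - 1) / -12
  L_3(u) = (u + 4)(u + 3)(u + 1) / 40
Then f(u) = 28·L_0(u) - 7·L_1(u) - 11·L_2(u) - 7·L_3(u).
Expanding and collecting terms gives f(u) = -2u^3 - 5u^2 + 4u - 4.
Check: f(-1) = -11. ✓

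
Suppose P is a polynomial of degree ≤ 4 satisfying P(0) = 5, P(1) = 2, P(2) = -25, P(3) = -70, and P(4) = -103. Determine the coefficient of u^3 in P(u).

Write P(u) = au^4 + bu^3 + cu^2 + du + e. Substituting each data point gives a linear system:
  e = 5
  a + b + c + d + e = 2
  16a + 8b + 4c + 2d + e = -25
  81a + 27b + 9c + 3d + e = -70
  256a + 64b + 16c + 4d + e = -103
Solving the system yields a = 1, b = -5, c = -4, d = 5, e = 5.
So P(u) = u^4 - 5u^3 - 4u^2 + 5u + 5.
The coefficient of u^3 is -5.

-5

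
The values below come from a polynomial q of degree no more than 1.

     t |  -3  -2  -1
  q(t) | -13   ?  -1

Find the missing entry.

-7

On equispaced nodes a degree-1 polynomial has vanishing second forward difference, so
  q(-3) - 2·q(-2) + q(-1) = 0.
Substituting the known values and solving for q(-2):
  -2·q(-2) = 14
  q(-2) = -7.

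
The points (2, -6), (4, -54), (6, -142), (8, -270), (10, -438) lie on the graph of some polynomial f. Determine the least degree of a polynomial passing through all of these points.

2

Forward differences of the values at t = 2, 4, 6, 8, 10:
  f  : -6  -54  -142  -270  -438
  Δ  : -48  -88  -128  -168
  Δ^2: -40  -40  -40
  Δ^3: 0  0
  Δ^4: 0
The second differences are constant (-40) and nonzero, while all higher differences vanish, so the minimal degree is 2.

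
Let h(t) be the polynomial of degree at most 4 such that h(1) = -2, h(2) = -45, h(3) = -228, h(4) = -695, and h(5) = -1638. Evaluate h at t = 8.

Write h(t) = at^4 + bt^3 + ct^2 + dt + e. Substituting each data point gives a linear system:
  a + b + c + d + e = -2
  16a + 8b + 4c + 2d + e = -45
  81a + 27b + 9c + 3d + e = -228
  256a + 64b + 16c + 4d + e = -695
  625a + 125b + 25c + 5d + e = -1638
Solving the system yields a = -2, b = -4, c = 4, d = 3, e = -3.
So h(t) = -2t^4 - 4t^3 + 4t^2 + 3t - 3.
Then h(8) = -9963.

-9963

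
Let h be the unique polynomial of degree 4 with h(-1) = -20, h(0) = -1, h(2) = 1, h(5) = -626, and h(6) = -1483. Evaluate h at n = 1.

2

Using the Lagrange interpolation formula with nodes -1, 0, 2, 5, 6:
  L_0(n) = n(n - 2)(n - 5)(n - 6) / 126
  L_1(n) = (n + 1)(n - 2)(n - 5)(n - 6) / -60
  L_2(n) = (n + 1)n(n - 5)(n - 6) / 72
  L_3(n) = (n + 1)n(n - 2)(n - 6) / -90
  L_4(n) = (n + 1)n(n - 2)(n - 5) / 168
Then h(n) = -20·L_0(n) - 1·L_1(n) + 1·L_2(n) - 626·L_3(n) - 1483·L_4(n).
Expanding and collecting terms gives h(n) = -2n⁴ + 6n³ - 6n² + 5n - 1.
Evaluating at n = 1: h(1) = 2.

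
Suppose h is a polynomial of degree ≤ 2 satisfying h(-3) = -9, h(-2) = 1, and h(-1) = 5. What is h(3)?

-39

Write h(s) = as^2 + bs + c. Substituting each data point gives a linear system:
  9a - 3b + c = -9
  4a - 2b + c = 1
  a - b + c = 5
Solving the system yields a = -3, b = -5, c = 3.
So h(s) = -3s^2 - 5s + 3.
Then h(3) = -39.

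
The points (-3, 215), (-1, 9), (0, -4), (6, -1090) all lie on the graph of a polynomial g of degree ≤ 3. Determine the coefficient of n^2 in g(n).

Write g(n) = an^3 + bn^2 + cn + d. Substituting each data point gives a linear system:
  -27a + 9b - 3c + d = 215
  -a + b - c + d = 9
  d = -4
  216a + 36b + 6c + d = -1090
Solving the system yields a = -6, b = 6, c = -1, d = -4.
So g(n) = -6n^3 + 6n^2 - n - 4.
The coefficient of n^2 is 6.

6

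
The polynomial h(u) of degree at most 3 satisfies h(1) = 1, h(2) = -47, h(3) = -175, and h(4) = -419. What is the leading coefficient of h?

-6

Write h(u) = au^3 + bu^2 + cu + d. Substituting each data point gives a linear system:
  a + b + c + d = 1
  8a + 4b + 2c + d = -47
  27a + 9b + 3c + d = -175
  64a + 16b + 4c + d = -419
Solving the system yields a = -6, b = -4, c = 6, d = 5.
So h(u) = -6u³ - 4u² + 6u + 5.
The leading coefficient is -6.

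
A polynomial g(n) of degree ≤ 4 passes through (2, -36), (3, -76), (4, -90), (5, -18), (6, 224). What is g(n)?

Write g(n) = an^4 + bn^3 + cn^2 + dn + e. Substituting each data point gives a linear system:
  16a + 8b + 4c + 2d + e = -36
  81a + 27b + 9c + 3d + e = -76
  256a + 64b + 16c + 4d + e = -90
  625a + 125b + 25c + 5d + e = -18
  1296a + 216b + 36c + 6d + e = 224
Solving the system yields a = 1, b = -4, c = -6, d = 1, e = 2.
So g(n) = n^4 - 4n^3 - 6n^2 + n + 2.
Check: g(4) = -90. ✓

g(n) = n^4 - 4n^3 - 6n^2 + n + 2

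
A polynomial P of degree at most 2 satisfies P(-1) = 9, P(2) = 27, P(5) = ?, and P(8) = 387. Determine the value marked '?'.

153

On equispaced nodes a degree-2 polynomial has vanishing third forward difference, so
  - P(-1) + 3·P(2) - 3·P(5) + P(8) = 0.
Substituting the known values and solving for P(5):
  -3·P(5) = -459
  P(5) = 153.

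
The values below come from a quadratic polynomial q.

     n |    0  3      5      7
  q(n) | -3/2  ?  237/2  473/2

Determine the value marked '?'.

81/2

The 3 known points determine the degree-2 polynomial uniquely.
Write q(n) = an^2 + bn + c. Substituting each data point gives a linear system:
  c = -3/2
  25a + 5b + c = 237/2
  49a + 7b + c = 473/2
Solving the system yields a = 5, b = -1, c = -3/2.
So q(n) = 5n² - n - 3/2.
Then q(3) = 81/2.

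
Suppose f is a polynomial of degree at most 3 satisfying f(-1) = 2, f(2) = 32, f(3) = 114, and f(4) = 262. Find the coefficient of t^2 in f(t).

Write f(t) = at^3 + bt^2 + ct + d. Substituting each data point gives a linear system:
  -a + b - c + d = 2
  8a + 4b + 2c + d = 32
  27a + 9b + 3c + d = 114
  64a + 16b + 4c + d = 262
Solving the system yields a = 3, b = 6, c = -5, d = -6.
So f(t) = 3t^3 + 6t^2 - 5t - 6.
The coefficient of t^2 is 6.

6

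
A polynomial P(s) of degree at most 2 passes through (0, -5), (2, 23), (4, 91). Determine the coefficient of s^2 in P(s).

Write P(s) = as^2 + bs + c. Substituting each data point gives a linear system:
  c = -5
  4a + 2b + c = 23
  16a + 4b + c = 91
Solving the system yields a = 5, b = 4, c = -5.
So P(s) = 5s^2 + 4s - 5.
The leading coefficient is 5.

5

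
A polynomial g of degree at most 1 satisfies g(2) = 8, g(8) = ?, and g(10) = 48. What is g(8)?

The 2 known points determine the degree-1 polynomial uniquely.
Write g(n) = an + b. Substituting each data point gives a linear system:
  2a + b = 8
  10a + b = 48
Solving the system yields a = 5, b = -2.
So g(n) = 5n - 2.
Then g(8) = 38.

38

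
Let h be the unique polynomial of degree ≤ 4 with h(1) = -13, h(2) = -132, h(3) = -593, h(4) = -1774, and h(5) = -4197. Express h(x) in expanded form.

h(x) = -6x^4 - 3x^3 - 3x^2 + x - 2

Write h(x) = ax^4 + bx^3 + cx^2 + dx + e. Substituting each data point gives a linear system:
  a + b + c + d + e = -13
  16a + 8b + 4c + 2d + e = -132
  81a + 27b + 9c + 3d + e = -593
  256a + 64b + 16c + 4d + e = -1774
  625a + 125b + 25c + 5d + e = -4197
Solving the system yields a = -6, b = -3, c = -3, d = 1, e = -2.
So h(x) = -6x^4 - 3x^3 - 3x^2 + x - 2.
Check: h(1) = -13. ✓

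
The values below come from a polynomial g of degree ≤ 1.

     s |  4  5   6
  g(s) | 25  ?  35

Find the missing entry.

On equispaced nodes a degree-1 polynomial has vanishing second forward difference, so
  g(4) - 2·g(5) + g(6) = 0.
Substituting the known values and solving for g(5):
  -2·g(5) = -60
  g(5) = 30.

30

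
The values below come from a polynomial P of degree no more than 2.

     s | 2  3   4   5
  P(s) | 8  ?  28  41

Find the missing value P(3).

17

The 3 known points determine the degree-2 polynomial uniquely.
Write P(s) = as^2 + bs + c. Substituting each data point gives a linear system:
  4a + 2b + c = 8
  16a + 4b + c = 28
  25a + 5b + c = 41
Solving the system yields a = 1, b = 4, c = -4.
So P(s) = s^2 + 4s - 4.
Then P(3) = 17.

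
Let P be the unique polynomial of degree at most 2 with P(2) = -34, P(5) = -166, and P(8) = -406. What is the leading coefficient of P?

-6

Write P(s) = as^2 + bs + c. Substituting each data point gives a linear system:
  4a + 2b + c = -34
  25a + 5b + c = -166
  64a + 8b + c = -406
Solving the system yields a = -6, b = -2, c = -6.
So P(s) = -6s² - 2s - 6.
The leading coefficient is -6.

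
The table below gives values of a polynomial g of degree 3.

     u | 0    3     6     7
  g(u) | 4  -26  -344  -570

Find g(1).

6

Using the Lagrange interpolation formula with nodes 0, 3, 6, 7:
  L_0(u) = (u - 3)(u - 6)(u - 7) / -126
  L_1(u) = u(u - 6)(u - 7) / 36
  L_2(u) = u(u - 3)(u - 7) / -18
  L_3(u) = u(u - 3)(u - 6) / 28
Then g(u) = 4·L_0(u) - 26·L_1(u) - 344·L_2(u) - 570·L_3(u).
Expanding and collecting terms gives g(u) = -2u^3 + 2u^2 + 2u + 4.
Evaluating at u = 1: g(1) = 6.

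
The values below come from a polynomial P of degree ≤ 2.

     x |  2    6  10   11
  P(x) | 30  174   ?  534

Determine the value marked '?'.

The 3 known points determine the degree-2 polynomial uniquely.
Write P(x) = ax^2 + bx + c. Substituting each data point gives a linear system:
  4a + 2b + c = 30
  36a + 6b + c = 174
  121a + 11b + c = 534
Solving the system yields a = 4, b = 4, c = 6.
So P(x) = 4x^2 + 4x + 6.
Then P(10) = 446.

446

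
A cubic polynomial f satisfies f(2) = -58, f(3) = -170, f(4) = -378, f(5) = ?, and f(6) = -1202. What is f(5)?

On equispaced nodes a degree-3 polynomial has vanishing fourth forward difference, so
  f(2) - 4·f(3) + 6·f(4) - 4·f(5) + f(6) = 0.
Substituting the known values and solving for f(5):
  -4·f(5) = 2848
  f(5) = -712.

-712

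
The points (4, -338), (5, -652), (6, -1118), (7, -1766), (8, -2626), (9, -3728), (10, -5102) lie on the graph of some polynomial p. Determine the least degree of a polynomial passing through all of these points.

3

Forward differences of the values at x = 4, 5, 6, 7, 8, 9, 10:
  p  : -338  -652  -1118  -1766  -2626  -3728  -5102
  Δ  : -314  -466  -648  -860  -1102  -1374
  Δ^2: -152  -182  -212  -242  -272
  Δ^3: -30  -30  -30  -30
  Δ^4: 0  0  0
  Δ^5: 0  0
  Δ^6: 0
The third differences are constant (-30) and nonzero, while all higher differences vanish, so the minimal degree is 3.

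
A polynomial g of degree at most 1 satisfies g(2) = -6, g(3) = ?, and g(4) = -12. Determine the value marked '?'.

-9

The 2 known points determine the degree-1 polynomial uniquely.
Write g(n) = an + b. Substituting each data point gives a linear system:
  2a + b = -6
  4a + b = -12
Solving the system yields a = -3, b = 0.
So g(n) = -3n.
Then g(3) = -9.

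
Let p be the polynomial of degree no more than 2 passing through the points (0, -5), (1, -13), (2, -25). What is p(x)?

p(x) = -2x^2 - 6x - 5

Write p(x) = ax^2 + bx + c. Substituting each data point gives a linear system:
  c = -5
  a + b + c = -13
  4a + 2b + c = -25
Solving the system yields a = -2, b = -6, c = -5.
So p(x) = -2x^2 - 6x - 5.
Check: p(1) = -13. ✓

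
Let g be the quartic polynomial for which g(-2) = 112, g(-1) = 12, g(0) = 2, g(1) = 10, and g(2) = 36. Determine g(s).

Write g(s) = as^4 + bs^3 + cs^2 + ds + e. Substituting each data point gives a linear system:
  16a - 8b + 4c - 2d + e = 112
  a - b + c - d + e = 12
  e = 2
  a + b + c + d + e = 10
  16a + 8b + 4c + 2d + e = 36
Solving the system yields a = 3, b = -6, c = 6, d = 5, e = 2.
So g(s) = 3s⁴ - 6s³ + 6s² + 5s + 2.
Check: g(0) = 2. ✓

g(s) = 3s^4 - 6s^3 + 6s^2 + 5s + 2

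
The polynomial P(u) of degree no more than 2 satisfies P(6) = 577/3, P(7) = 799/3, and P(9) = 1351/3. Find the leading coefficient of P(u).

Write P(u) = au^2 + bu + c. Substituting each data point gives a linear system:
  36a + 6b + c = 577/3
  49a + 7b + c = 799/3
  81a + 9b + c = 1351/3
Solving the system yields a = 6, b = -4, c = 1/3.
So P(u) = 6u^2 - 4u + 1/3.
The leading coefficient is 6.

6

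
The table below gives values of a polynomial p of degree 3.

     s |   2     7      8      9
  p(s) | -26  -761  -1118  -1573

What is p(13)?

Using the Lagrange interpolation formula with nodes 2, 7, 8, 9:
  L_0(s) = (s - 7)(s - 8)(s - 9) / -210
  L_1(s) = (s - 2)(s - 8)(s - 9) / 10
  L_2(s) = (s - 2)(s - 7)(s - 9) / -6
  L_3(s) = (s - 2)(s - 7)(s - 8) / 14
Then p(s) = -26·L_0(s) - 761·L_1(s) - 1118·L_2(s) - 1573·L_3(s).
Expanding and collecting terms gives p(s) = -2s³ - s² - 4s + 2.
Evaluating at s = 13: p(13) = -4613.

-4613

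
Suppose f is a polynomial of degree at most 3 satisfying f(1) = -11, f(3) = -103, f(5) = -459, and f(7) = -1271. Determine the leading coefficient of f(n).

Write f(n) = an^3 + bn^2 + cn + d. Substituting each data point gives a linear system:
  a + b + c + d = -11
  27a + 9b + 3c + d = -103
  125a + 25b + 5c + d = -459
  343a + 49b + 7c + d = -1271
Solving the system yields a = -4, b = 3, c = -6, d = -4.
So f(n) = -4n^3 + 3n^2 - 6n - 4.
The leading coefficient is -4.

-4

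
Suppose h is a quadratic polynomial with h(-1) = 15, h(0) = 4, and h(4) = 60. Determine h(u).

h(u) = 5u^2 - 6u + 4

Using the Lagrange interpolation formula with nodes -1, 0, 4:
  L_0(u) = u(u - 4) / 5
  L_1(u) = (u + 1)(u - 4) / -4
  L_2(u) = (u + 1)u / 20
Then h(u) = 15·L_0(u) + 4·L_1(u) + 60·L_2(u).
Expanding and collecting terms gives h(u) = 5u^2 - 6u + 4.
Check: h(-1) = 15. ✓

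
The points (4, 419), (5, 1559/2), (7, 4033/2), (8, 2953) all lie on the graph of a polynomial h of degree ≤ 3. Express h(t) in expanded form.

Write h(t) = at^3 + bt^2 + ct + d. Substituting each data point gives a linear system:
  64a + 16b + 4c + d = 419
  125a + 25b + 5c + d = 1559/2
  343a + 49b + 7c + d = 4033/2
  512a + 64b + 8c + d = 2953
Solving the system yields a = 5, b = 6, c = 3/2, d = -3.
So h(t) = 5t³ + 6t² + (3/2)t - 3.
Check: h(7) = 4033/2. ✓

h(t) = 5t^3 + 6t^2 + (3/2)t - 3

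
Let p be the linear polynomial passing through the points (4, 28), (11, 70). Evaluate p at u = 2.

16

Using the Lagrange interpolation formula with nodes 4, 11:
  L_0(u) = (u - 11) / -7
  L_1(u) = (u - 4) / 7
Then p(u) = 28·L_0(u) + 70·L_1(u).
Expanding and collecting terms gives p(u) = 6u + 4.
Evaluating at u = 2: p(2) = 16.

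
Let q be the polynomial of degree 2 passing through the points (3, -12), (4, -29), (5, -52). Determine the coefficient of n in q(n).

4

Write q(n) = an^2 + bn + c. Substituting each data point gives a linear system:
  9a + 3b + c = -12
  16a + 4b + c = -29
  25a + 5b + c = -52
Solving the system yields a = -3, b = 4, c = 3.
So q(n) = -3n^2 + 4n + 3.
The coefficient of n is 4.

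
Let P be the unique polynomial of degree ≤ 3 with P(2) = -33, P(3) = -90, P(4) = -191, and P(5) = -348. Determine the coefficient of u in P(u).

Write P(u) = au^3 + bu^2 + cu + d. Substituting each data point gives a linear system:
  8a + 4b + 2c + d = -33
  27a + 9b + 3c + d = -90
  64a + 16b + 4c + d = -191
  125a + 25b + 5c + d = -348
Solving the system yields a = -2, b = -4, c = 1, d = -3.
So P(u) = -2u^3 - 4u^2 + u - 3.
The coefficient of u is 1.

1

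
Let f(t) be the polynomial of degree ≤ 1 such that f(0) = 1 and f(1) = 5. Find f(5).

21

Using the Lagrange interpolation formula with nodes 0, 1:
  L_0(t) = (t - 1) / -1
  L_1(t) = t / 1
Then f(t) = 1·L_0(t) + 5·L_1(t).
Expanding and collecting terms gives f(t) = 4t + 1.
Evaluating at t = 5: f(5) = 21.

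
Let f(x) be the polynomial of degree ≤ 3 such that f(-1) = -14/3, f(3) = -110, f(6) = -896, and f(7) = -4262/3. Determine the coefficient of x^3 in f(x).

-4

Write f(x) = ax^3 + bx^2 + cx + d. Substituting each data point gives a linear system:
  -a + b - c + d = -14/3
  27a + 9b + 3c + d = -110
  216a + 36b + 6c + d = -896
  343a + 49b + 7c + d = -4262/3
Solving the system yields a = -4, b = -5/3, c = 5, d = -2.
So f(x) = -4x³ - (5/3)x² + 5x - 2.
The leading coefficient is -4.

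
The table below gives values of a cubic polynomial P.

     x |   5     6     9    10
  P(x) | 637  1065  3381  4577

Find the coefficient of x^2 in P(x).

Write P(x) = ax^3 + bx^2 + cx + d. Substituting each data point gives a linear system:
  125a + 25b + 5c + d = 637
  216a + 36b + 6c + d = 1065
  729a + 81b + 9c + d = 3381
  1000a + 100b + 10c + d = 4577
Solving the system yields a = 4, b = 6, c = -2, d = -3.
So P(x) = 4x^3 + 6x^2 - 2x - 3.
The coefficient of x^2 is 6.

6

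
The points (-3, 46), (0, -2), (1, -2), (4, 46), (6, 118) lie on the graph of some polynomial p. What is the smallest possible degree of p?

Divided differences on the nodes -3, 0, 1, 4, 6:
  order 0: 46  -2  -2  46  118
  order 1: -16  0  16  36
  order 2: 4  4  4
  order 3: 0  0
  order 4: 0
The order-2 divided differences are all 4 (nonzero) and every higher order vanishes, so the data lies on a polynomial of degree exactly 2.

2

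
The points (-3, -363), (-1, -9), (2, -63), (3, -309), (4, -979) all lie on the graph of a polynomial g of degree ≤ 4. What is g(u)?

Write g(u) = au^4 + bu^3 + cu^2 + du + e. Substituting each data point gives a linear system:
  81a - 27b + 9c - 3d + e = -363
  a - b + c - d + e = -9
  16a + 8b + 4c + 2d + e = -63
  81a + 27b + 9c + 3d + e = -309
  256a + 64b + 16c + 4d + e = -979
Solving the system yields a = -4, b = 1, c = -1, d = 0, e = -3.
So g(u) = -4u^4 + u^3 - u^2 - 3.
Check: g(4) = -979. ✓

g(u) = -4u^4 + u^3 - u^2 - 3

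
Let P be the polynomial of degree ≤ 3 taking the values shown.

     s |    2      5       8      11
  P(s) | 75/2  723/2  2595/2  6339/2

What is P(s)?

Write P(s) = as^3 + bs^2 + cs + d. Substituting each data point gives a linear system:
  8a + 4b + 2c + d = 75/2
  125a + 25b + 5c + d = 723/2
  512a + 64b + 8c + d = 2595/2
  1331a + 121b + 11c + d = 6339/2
Solving the system yields a = 2, b = 4, c = 2, d = 3/2.
So P(s) = 2s^3 + 4s^2 + 2s + 3/2.
Check: P(11) = 6339/2. ✓

P(s) = 2s^3 + 4s^2 + 2s + 3/2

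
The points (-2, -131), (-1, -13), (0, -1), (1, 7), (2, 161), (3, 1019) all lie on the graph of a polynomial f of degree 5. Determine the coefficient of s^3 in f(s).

Write f(s) = as^5 + bs^4 + cs^3 + ds^2 + es + k. Substituting each data point gives a linear system:
  -32a + 16b - 8c + 4d - 2e + k = -131
  -a + b - c + d - e + k = -13
  k = -1
  a + b + c + d + e + k = 7
  32a + 16b + 8c + 4d + 2e + k = 161
  243a + 81b + 27c + 9d + 3e + k = 1019
Solving the system yields a = 3, b = 2, c = 6, d = -4, e = 1, k = -1.
So f(s) = 3s⁵ + 2s⁴ + 6s³ - 4s² + s - 1.
The coefficient of s^3 is 6.

6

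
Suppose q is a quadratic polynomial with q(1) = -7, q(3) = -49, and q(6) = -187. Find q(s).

Write q(s) = as^2 + bs + c. Substituting each data point gives a linear system:
  a + b + c = -7
  9a + 3b + c = -49
  36a + 6b + c = -187
Solving the system yields a = -5, b = -1, c = -1.
So q(s) = -5s^2 - s - 1.
Check: q(6) = -187. ✓

q(s) = -5s^2 - s - 1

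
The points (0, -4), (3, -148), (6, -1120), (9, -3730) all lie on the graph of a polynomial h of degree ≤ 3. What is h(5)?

-654

Using the Lagrange interpolation formula with nodes 0, 3, 6, 9:
  L_0(x) = (x - 3)(x - 6)(x - 9) / -162
  L_1(x) = x(x - 6)(x - 9) / 54
  L_2(x) = x(x - 3)(x - 9) / -54
  L_3(x) = x(x - 3)(x - 6) / 162
Then h(x) = -4·L_0(x) - 148·L_1(x) - 1120·L_2(x) - 3730·L_3(x).
Expanding and collecting terms gives h(x) = -5x³ - x² - 4.
Evaluating at x = 5: h(5) = -654.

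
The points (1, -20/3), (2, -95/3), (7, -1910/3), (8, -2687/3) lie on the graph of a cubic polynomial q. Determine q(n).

Using the Lagrange interpolation formula with nodes 1, 2, 7, 8:
  L_0(n) = (n - 2)(n - 7)(n - 8) / -42
  L_1(n) = (n - 1)(n - 7)(n - 8) / 30
  L_2(n) = (n - 1)(n - 2)(n - 8) / -30
  L_3(n) = (n - 1)(n - 2)(n - 7) / 42
Then q(n) = -20/3·L_0(n) - 95/3·L_1(n) - 1910/3·L_2(n) - 2687/3·L_3(n).
Expanding and collecting terms gives q(n) = -n³ - 6n² + 1/3.
Check: q(2) = -95/3. ✓

q(n) = -n^3 - 6n^2 + 1/3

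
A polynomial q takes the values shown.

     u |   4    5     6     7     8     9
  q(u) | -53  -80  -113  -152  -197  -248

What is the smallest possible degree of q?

Forward differences of the values at u = 4, 5, 6, 7, 8, 9:
  q  : -53  -80  -113  -152  -197  -248
  Δ  : -27  -33  -39  -45  -51
  Δ^2: -6  -6  -6  -6
  Δ^3: 0  0  0
  Δ^4: 0  0
  Δ^5: 0
The second differences are constant (-6) and nonzero, while all higher differences vanish, so the minimal degree is 2.

2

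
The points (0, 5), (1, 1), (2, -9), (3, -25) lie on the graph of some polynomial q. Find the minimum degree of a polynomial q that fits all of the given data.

Forward differences of the values at s = 0, 1, 2, 3:
  q  : 5  1  -9  -25
  Δ  : -4  -10  -16
  Δ^2: -6  -6
  Δ^3: 0
The second differences are constant (-6) and nonzero, while all higher differences vanish, so the minimal degree is 2.

2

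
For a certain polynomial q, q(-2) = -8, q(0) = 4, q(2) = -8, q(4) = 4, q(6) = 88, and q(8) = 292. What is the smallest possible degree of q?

Forward differences of the values at x = -2, 0, 2, 4, 6, 8:
  q  : -8  4  -8  4  88  292
  Δ  : 12  -12  12  84  204
  Δ^2: -24  24  72  120
  Δ^3: 48  48  48
  Δ^4: 0  0
  Δ^5: 0
The third differences are constant (48) and nonzero, while all higher differences vanish, so the minimal degree is 3.

3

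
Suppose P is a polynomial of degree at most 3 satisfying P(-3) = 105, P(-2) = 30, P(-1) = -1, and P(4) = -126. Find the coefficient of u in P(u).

2

Write P(u) = au^3 + bu^2 + cu + d. Substituting each data point gives a linear system:
  -27a + 9b - 3c + d = 105
  -8a + 4b - 2c + d = 30
  -a + b - c + d = -1
  64a + 16b + 4c + d = -126
Solving the system yields a = -3, b = 4, c = 2, d = -6.
So P(u) = -3u³ + 4u² + 2u - 6.
The coefficient of u is 2.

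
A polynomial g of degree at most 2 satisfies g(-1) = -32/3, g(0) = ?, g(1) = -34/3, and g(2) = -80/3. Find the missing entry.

On equispaced nodes a degree-2 polynomial has vanishing third forward difference, so
  - g(-1) + 3·g(0) - 3·g(1) + g(2) = 0.
Substituting the known values and solving for g(0):
  3·g(0) = -18
  g(0) = -6.

-6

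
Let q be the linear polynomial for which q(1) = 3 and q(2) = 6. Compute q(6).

Using the Lagrange interpolation formula with nodes 1, 2:
  L_0(u) = (u - 2) / -1
  L_1(u) = (u - 1) / 1
Then q(u) = 3·L_0(u) + 6·L_1(u).
Expanding and collecting terms gives q(u) = 3u.
Evaluating at u = 6: q(6) = 18.

18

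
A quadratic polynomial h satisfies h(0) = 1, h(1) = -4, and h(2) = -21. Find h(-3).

-56

Using the Lagrange interpolation formula with nodes 0, 1, 2:
  L_0(t) = (t - 1)(t - 2) / 2
  L_1(t) = t(t - 2) / -1
  L_2(t) = t(t - 1) / 2
Then h(t) = 1·L_0(t) - 4·L_1(t) - 21·L_2(t).
Expanding and collecting terms gives h(t) = -6t² + t + 1.
Evaluating at t = -3: h(-3) = -56.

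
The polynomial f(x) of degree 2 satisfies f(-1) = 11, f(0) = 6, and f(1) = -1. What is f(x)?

Write f(x) = ax^2 + bx + c. Substituting each data point gives a linear system:
  a - b + c = 11
  c = 6
  a + b + c = -1
Solving the system yields a = -1, b = -6, c = 6.
So f(x) = -x^2 - 6x + 6.
Check: f(-1) = 11. ✓

f(x) = -x^2 - 6x + 6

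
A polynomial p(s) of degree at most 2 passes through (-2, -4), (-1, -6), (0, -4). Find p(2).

Forward differences of the values at s = -2, -1, 0:
  p  : -4  -6  -4
  Δ  : -2  2
  Δ^2: 4
The second differences are constant, confirming degree 2.
Interpolating (Newton forward form) and evaluating at s = 2 gives p(2) = 12.

12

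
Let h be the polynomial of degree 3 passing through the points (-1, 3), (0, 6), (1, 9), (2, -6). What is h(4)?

-162

Using the Lagrange interpolation formula with nodes -1, 0, 1, 2:
  L_0(t) = t(t - 1)(t - 2) / -6
  L_1(t) = (t + 1)(t - 1)(t - 2) / 2
  L_2(t) = (t + 1)t(t - 2) / -2
  L_3(t) = (t + 1)t(t - 1) / 6
Then h(t) = 3·L_0(t) + 6·L_1(t) + 9·L_2(t) - 6·L_3(t).
Expanding and collecting terms gives h(t) = -3t³ + 6t + 6.
Evaluating at t = 4: h(4) = -162.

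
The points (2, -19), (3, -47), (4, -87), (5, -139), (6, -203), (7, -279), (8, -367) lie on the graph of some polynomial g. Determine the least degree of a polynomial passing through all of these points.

Forward differences of the values at u = 2, 3, 4, 5, 6, 7, 8:
  g  : -19  -47  -87  -139  -203  -279  -367
  Δ  : -28  -40  -52  -64  -76  -88
  Δ^2: -12  -12  -12  -12  -12
  Δ^3: 0  0  0  0
  Δ^4: 0  0  0
  Δ^5: 0  0
  Δ^6: 0
The second differences are constant (-12) and nonzero, while all higher differences vanish, so the minimal degree is 2.

2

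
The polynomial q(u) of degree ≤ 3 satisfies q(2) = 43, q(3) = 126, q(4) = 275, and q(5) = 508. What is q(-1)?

Forward differences of the values at u = 2, 3, 4, 5:
  q  : 43  126  275  508
  Δ  : 83  149  233
  Δ^2: 66  84
  Δ^3: 18
The third differences are constant, confirming degree 3.
Interpolating (Newton forward form) and evaluating at u = -1 gives q(-1) = 10.

10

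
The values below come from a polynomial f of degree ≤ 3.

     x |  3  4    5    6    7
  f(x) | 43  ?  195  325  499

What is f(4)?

103

On equispaced nodes a degree-3 polynomial has vanishing fourth forward difference, so
  f(3) - 4·f(4) + 6·f(5) - 4·f(6) + f(7) = 0.
Substituting the known values and solving for f(4):
  -4·f(4) = -412
  f(4) = 103.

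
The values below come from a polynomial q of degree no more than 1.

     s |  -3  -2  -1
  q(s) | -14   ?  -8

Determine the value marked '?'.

On equispaced nodes a degree-1 polynomial has vanishing second forward difference, so
  q(-3) - 2·q(-2) + q(-1) = 0.
Substituting the known values and solving for q(-2):
  -2·q(-2) = 22
  q(-2) = -11.

-11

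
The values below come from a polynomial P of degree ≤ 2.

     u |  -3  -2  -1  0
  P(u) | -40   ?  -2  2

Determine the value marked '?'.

-16

The 3 known points determine the degree-2 polynomial uniquely.
Write P(u) = au^2 + bu + c. Substituting each data point gives a linear system:
  9a - 3b + c = -40
  a - b + c = -2
  c = 2
Solving the system yields a = -5, b = -1, c = 2.
So P(u) = -5u^2 - u + 2.
Then P(-2) = -16.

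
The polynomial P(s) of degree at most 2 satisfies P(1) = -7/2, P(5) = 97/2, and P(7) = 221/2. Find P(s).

Using the Lagrange interpolation formula with nodes 1, 5, 7:
  L_0(s) = (s - 5)(s - 7) / 24
  L_1(s) = (s - 1)(s - 7) / -8
  L_2(s) = (s - 1)(s - 5) / 12
Then P(s) = -7/2·L_0(s) + 97/2·L_1(s) + 221/2·L_2(s).
Expanding and collecting terms gives P(s) = 3s^2 - 5s - 3/2.
Check: P(5) = 97/2. ✓

P(s) = 3s^2 - 5s - 3/2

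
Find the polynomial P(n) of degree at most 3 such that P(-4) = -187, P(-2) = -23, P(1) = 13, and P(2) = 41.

Write P(n) = an^3 + bn^2 + cn + d. Substituting each data point gives a linear system:
  -64a + 16b - 4c + d = -187
  -8a + 4b - 2c + d = -23
  a + b + c + d = 13
  8a + 4b + 2c + d = 41
Solving the system yields a = 3, b = 1, c = 4, d = 5.
So P(n) = 3n^3 + n^2 + 4n + 5.
Check: P(-4) = -187. ✓

P(n) = 3n^3 + n^2 + 4n + 5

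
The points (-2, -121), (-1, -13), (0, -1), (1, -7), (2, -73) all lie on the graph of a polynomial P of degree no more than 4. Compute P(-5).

Using the Lagrange interpolation formula with nodes -2, -1, 0, 1, 2:
  L_0(t) = (t + 1)t(t - 1)(t - 2) / 24
  L_1(t) = (t + 2)t(t - 1)(t - 2) / -6
  L_2(t) = (t + 2)(t + 1)(t - 1)(t - 2) / 4
  L_3(t) = (t + 2)(t + 1)t(t - 2) / -6
  L_4(t) = (t + 2)(t + 1)t(t - 1) / 24
Then P(t) = -121·L_0(t) - 13·L_1(t) - 1·L_2(t) - 7·L_3(t) - 73·L_4(t).
Expanding and collecting terms gives P(t) = -5t⁴ + 3t³ - 4t² - 1.
Evaluating at t = -5: P(-5) = -3601.

-3601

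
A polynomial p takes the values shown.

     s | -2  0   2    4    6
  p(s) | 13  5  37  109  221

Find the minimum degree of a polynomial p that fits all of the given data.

2

Forward differences of the values at s = -2, 0, 2, 4, 6:
  p  : 13  5  37  109  221
  Δ  : -8  32  72  112
  Δ^2: 40  40  40
  Δ^3: 0  0
  Δ^4: 0
The second differences are constant (40) and nonzero, while all higher differences vanish, so the minimal degree is 2.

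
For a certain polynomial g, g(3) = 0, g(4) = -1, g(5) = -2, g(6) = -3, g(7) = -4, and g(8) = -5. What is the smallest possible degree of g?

Forward differences of the values at x = 3, 4, 5, 6, 7, 8:
  g  : 0  -1  -2  -3  -4  -5
  Δ  : -1  -1  -1  -1  -1
  Δ^2: 0  0  0  0
  Δ^3: 0  0  0
  Δ^4: 0  0
  Δ^5: 0
The first differences are constant (-1) and nonzero, while all higher differences vanish, so the minimal degree is 1.

1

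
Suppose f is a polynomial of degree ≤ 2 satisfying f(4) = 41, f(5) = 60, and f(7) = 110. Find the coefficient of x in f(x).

Write f(x) = ax^2 + bx + c. Substituting each data point gives a linear system:
  16a + 4b + c = 41
  25a + 5b + c = 60
  49a + 7b + c = 110
Solving the system yields a = 2, b = 1, c = 5.
So f(x) = 2x² + x + 5.
The coefficient of x is 1.

1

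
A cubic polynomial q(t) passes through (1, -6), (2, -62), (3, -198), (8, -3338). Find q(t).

Write q(t) = at^3 + bt^2 + ct + d. Substituting each data point gives a linear system:
  a + b + c + d = -6
  8a + 4b + 2c + d = -62
  27a + 9b + 3c + d = -198
  512a + 64b + 8c + d = -3338
Solving the system yields a = -6, b = -4, c = -2, d = 6.
So q(t) = -6t^3 - 4t^2 - 2t + 6.
Check: q(3) = -198. ✓

q(t) = -6t^3 - 4t^2 - 2t + 6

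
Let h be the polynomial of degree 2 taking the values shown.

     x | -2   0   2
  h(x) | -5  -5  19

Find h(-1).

Using the Lagrange interpolation formula with nodes -2, 0, 2:
  L_0(x) = x(x - 2) / 8
  L_1(x) = (x + 2)(x - 2) / -4
  L_2(x) = (x + 2)x / 8
Then h(x) = -5·L_0(x) - 5·L_1(x) + 19·L_2(x).
Expanding and collecting terms gives h(x) = 3x^2 + 6x - 5.
Evaluating at x = -1: h(-1) = -8.

-8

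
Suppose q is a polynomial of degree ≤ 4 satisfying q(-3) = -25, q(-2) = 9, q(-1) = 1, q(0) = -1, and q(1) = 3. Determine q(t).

Write q(t) = at^4 + bt^3 + ct^2 + dt + e. Substituting each data point gives a linear system:
  81a - 27b + 9c - 3d + e = -25
  16a - 8b + 4c - 2d + e = 9
  a - b + c - d + e = 1
  e = -1
  a + b + c + d + e = 3
Solving the system yields a = -2, b = -4, c = 5, d = 5, e = -1.
So q(t) = -2t⁴ - 4t³ + 5t² + 5t - 1.
Check: q(-1) = 1. ✓

q(t) = -2t^4 - 4t^3 + 5t^2 + 5t - 1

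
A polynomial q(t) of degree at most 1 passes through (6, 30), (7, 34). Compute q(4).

Using the Lagrange interpolation formula with nodes 6, 7:
  L_0(t) = (t - 7) / -1
  L_1(t) = (t - 6) / 1
Then q(t) = 30·L_0(t) + 34·L_1(t).
Expanding and collecting terms gives q(t) = 4t + 6.
Evaluating at t = 4: q(4) = 22.

22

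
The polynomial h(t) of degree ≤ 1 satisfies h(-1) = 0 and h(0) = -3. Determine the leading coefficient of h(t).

Write h(t) = at + b. Substituting each data point gives a linear system:
  -a + b = 0
  b = -3
Solving the system yields a = -3, b = -3.
So h(t) = -3t - 3.
The leading coefficient is -3.

-3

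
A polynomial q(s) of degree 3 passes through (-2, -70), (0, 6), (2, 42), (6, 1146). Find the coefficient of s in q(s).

4

Write q(s) = as^3 + bs^2 + cs + d. Substituting each data point gives a linear system:
  -8a + 4b - 2c + d = -70
  d = 6
  8a + 4b + 2c + d = 42
  216a + 36b + 6c + d = 1146
Solving the system yields a = 6, b = -5, c = 4, d = 6.
So q(s) = 6s^3 - 5s^2 + 4s + 6.
The coefficient of s is 4.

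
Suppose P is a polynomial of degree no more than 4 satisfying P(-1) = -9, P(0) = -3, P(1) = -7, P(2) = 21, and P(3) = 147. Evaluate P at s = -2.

Write P(s) = as^4 + bs^3 + cs^2 + ds + e. Substituting each data point gives a linear system:
  a - b + c - d + e = -9
  e = -3
  a + b + c + d + e = -7
  16a + 8b + 4c + 2d + e = 21
  81a + 27b + 9c + 3d + e = 147
Solving the system yields a = 1, b = 5, c = -6, d = -4, e = -3.
So P(s) = s⁴ + 5s³ - 6s² - 4s - 3.
Then P(-2) = -43.

-43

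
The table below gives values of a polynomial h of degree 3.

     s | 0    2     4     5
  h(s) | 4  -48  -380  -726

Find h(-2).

Write h(s) = as^3 + bs^2 + cs + d. Substituting each data point gives a linear system:
  d = 4
  8a + 4b + 2c + d = -48
  64a + 16b + 4c + d = -380
  125a + 25b + 5c + d = -726
Solving the system yields a = -5, b = -5, c = 4, d = 4.
So h(s) = -5s³ - 5s² + 4s + 4.
Then h(-2) = 16.

16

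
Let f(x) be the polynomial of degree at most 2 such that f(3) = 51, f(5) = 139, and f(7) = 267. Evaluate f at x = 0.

Using the Lagrange interpolation formula with nodes 3, 5, 7:
  L_0(x) = (x - 5)(x - 7) / 8
  L_1(x) = (x - 3)(x - 7) / -4
  L_2(x) = (x - 3)(x - 5) / 8
Then f(x) = 51·L_0(x) + 139·L_1(x) + 267·L_2(x).
Expanding and collecting terms gives f(x) = 5x^2 + 4x - 6.
Evaluating at x = 0: f(0) = -6.

-6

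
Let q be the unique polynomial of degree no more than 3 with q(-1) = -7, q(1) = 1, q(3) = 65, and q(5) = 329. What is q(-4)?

-229

Write q(n) = an^3 + bn^2 + cn + d. Substituting each data point gives a linear system:
  -a + b - c + d = -7
  a + b + c + d = 1
  27a + 9b + 3c + d = 65
  125a + 25b + 5c + d = 329
Solving the system yields a = 3, b = -2, c = 1, d = -1.
So q(n) = 3n^3 - 2n^2 + n - 1.
Then q(-4) = -229.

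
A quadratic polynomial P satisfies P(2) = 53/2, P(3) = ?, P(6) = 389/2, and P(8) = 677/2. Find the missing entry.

107/2

The 3 known points determine the degree-2 polynomial uniquely.
Write P(n) = an^2 + bn + c. Substituting each data point gives a linear system:
  4a + 2b + c = 53/2
  36a + 6b + c = 389/2
  64a + 8b + c = 677/2
Solving the system yields a = 5, b = 2, c = 5/2.
So P(n) = 5n^2 + 2n + 5/2.
Then P(3) = 107/2.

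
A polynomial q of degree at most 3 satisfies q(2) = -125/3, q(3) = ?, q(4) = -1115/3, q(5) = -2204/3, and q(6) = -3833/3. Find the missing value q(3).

On equispaced nodes a degree-3 polynomial has vanishing fourth forward difference, so
  q(2) - 4·q(3) + 6·q(4) - 4·q(5) + q(6) = 0.
Substituting the known values and solving for q(3):
  -4·q(3) = 1832/3
  q(3) = -458/3.

-458/3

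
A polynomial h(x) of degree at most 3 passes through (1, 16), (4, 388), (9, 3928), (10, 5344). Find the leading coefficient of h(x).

Write h(x) = ax^3 + bx^2 + cx + d. Substituting each data point gives a linear system:
  a + b + c + d = 16
  64a + 16b + 4c + d = 388
  729a + 81b + 9c + d = 3928
  1000a + 100b + 10c + d = 5344
Solving the system yields a = 5, b = 3, c = 4, d = 4.
So h(x) = 5x^3 + 3x^2 + 4x + 4.
The leading coefficient is 5.

5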